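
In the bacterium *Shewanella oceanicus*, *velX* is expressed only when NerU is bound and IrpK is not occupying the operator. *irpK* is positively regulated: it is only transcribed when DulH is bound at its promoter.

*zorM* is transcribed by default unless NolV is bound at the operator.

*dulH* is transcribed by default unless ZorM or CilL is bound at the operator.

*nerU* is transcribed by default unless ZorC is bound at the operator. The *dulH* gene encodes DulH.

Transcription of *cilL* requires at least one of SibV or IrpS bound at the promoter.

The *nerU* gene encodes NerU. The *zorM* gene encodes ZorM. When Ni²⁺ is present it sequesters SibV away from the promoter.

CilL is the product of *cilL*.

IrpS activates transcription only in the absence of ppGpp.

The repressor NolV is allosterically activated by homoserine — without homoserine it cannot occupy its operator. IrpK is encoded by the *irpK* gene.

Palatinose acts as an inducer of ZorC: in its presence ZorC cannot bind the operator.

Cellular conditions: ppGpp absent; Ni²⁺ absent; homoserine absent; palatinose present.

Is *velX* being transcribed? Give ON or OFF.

ON

Homoserine is absent, so NolV is inactive.
With no repressor bound, *zorM* is transcribed.
So ZorM is produced and active.
Ni²⁺ is absent, so SibV is active.
ppGpp is absent, so IrpS is active.
Activator SibV is present, so *cilL* is transcribed.
So CilL is produced and active.
With repressor ZorM bound, *dulH* is not transcribed.
So DulH is not produced.
Required activator DulH is absent, so *irpK* is not transcribed.
So IrpK is not produced.
Palatinose is present, so ZorC is inactive.
With no repressor bound, *nerU* is transcribed.
So NerU is produced and active.
No repressor is bound and NerU is active, so *velX* is transcribed.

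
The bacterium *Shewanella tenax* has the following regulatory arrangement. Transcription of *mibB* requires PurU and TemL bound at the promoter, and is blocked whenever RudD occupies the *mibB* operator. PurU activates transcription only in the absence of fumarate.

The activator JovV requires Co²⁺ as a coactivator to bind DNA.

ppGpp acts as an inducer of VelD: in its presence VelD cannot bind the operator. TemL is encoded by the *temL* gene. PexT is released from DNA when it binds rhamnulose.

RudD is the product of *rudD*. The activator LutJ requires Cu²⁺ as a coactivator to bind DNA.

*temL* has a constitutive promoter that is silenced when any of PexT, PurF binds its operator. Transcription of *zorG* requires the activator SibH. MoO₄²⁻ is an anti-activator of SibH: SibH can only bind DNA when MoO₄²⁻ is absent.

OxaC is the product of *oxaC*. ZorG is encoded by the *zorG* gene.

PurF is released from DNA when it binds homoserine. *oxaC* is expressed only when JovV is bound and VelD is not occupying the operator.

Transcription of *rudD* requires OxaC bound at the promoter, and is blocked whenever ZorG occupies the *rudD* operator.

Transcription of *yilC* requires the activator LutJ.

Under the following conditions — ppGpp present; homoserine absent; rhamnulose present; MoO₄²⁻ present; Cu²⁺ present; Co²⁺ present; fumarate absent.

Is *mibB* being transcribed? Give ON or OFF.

OFF

Fumarate is absent, so PurU is active.
Rhamnulose is present, so PexT is inactive.
Homoserine is absent, so PurF is active.
With repressor PurF bound, *temL* is not transcribed.
So TemL is not produced.
MoO₄²⁻ is present, so SibH is inactive.
Required activator SibH is absent, so *zorG* is not transcribed.
So ZorG is not produced.
ppGpp is present, so VelD is inactive.
Co²⁺ is present, so JovV is active.
No repressor is bound and JovV is active, so *oxaC* is transcribed.
So OxaC is produced and active.
No repressor is bound and OxaC is active, so *rudD* is transcribed.
So RudD is produced and active.
With repressor RudD bound, *mibB* is not transcribed.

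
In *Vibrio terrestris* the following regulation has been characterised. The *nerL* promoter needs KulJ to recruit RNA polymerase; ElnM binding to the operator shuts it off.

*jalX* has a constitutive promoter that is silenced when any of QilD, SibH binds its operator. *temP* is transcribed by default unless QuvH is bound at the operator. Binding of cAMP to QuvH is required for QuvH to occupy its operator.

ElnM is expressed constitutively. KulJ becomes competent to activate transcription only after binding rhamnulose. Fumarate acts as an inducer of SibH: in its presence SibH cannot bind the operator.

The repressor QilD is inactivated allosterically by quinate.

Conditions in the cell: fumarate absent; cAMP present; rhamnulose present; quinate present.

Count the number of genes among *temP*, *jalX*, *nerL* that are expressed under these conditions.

0

cAMP is present, so QuvH is active.
With repressor QuvH bound, *temP* is not transcribed.
→ *temP* is OFF.
Quinate is present, so QilD is inactive.
Fumarate is absent, so SibH is active.
With repressor SibH bound, *jalX* is not transcribed.
→ *jalX* is OFF.
ElnM is produced constitutively and is active.
Rhamnulose is present, so KulJ is active.
With repressor ElnM bound, *nerL* is not transcribed.
→ *nerL* is OFF.
0 of the 3 genes are transcribed.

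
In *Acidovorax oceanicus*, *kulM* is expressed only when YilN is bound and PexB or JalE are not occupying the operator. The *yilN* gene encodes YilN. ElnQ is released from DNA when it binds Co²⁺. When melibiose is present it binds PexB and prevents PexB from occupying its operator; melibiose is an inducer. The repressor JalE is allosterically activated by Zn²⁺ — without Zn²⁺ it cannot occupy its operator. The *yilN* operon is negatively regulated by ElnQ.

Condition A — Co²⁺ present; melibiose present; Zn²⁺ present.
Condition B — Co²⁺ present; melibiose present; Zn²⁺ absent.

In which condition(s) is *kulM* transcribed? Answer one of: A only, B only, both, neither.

B only

Condition A:
Co²⁺ is present, so ElnQ is inactive.
With no repressor bound, *yilN* is transcribed.
So YilN is produced and active.
Melibiose is present, so PexB is inactive.
Zn²⁺ is present, so JalE is active.
With repressor JalE bound, *kulM* is not transcribed.
→ *kulM* is OFF in A.
Condition B:
Co²⁺ is present, so ElnQ is inactive.
With no repressor bound, *yilN* is transcribed.
So YilN is produced and active.
Melibiose is present, so PexB is inactive.
Zn²⁺ is absent, so JalE is inactive.
No repressor is bound and YilN is active, so *kulM* is transcribed.
→ *kulM* is ON in B.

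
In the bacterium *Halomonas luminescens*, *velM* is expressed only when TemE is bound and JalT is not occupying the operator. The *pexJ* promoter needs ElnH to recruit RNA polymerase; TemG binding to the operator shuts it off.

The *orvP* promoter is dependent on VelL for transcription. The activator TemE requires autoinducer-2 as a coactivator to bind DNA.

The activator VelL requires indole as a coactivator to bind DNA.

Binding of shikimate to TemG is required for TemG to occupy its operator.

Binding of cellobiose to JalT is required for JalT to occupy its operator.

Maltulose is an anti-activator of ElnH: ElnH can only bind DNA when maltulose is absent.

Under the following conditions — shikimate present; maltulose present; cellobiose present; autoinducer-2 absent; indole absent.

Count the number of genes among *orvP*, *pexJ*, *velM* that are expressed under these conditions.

0

Indole is absent, so VelL is inactive.
Required activator VelL is absent, so *orvP* is not transcribed.
→ *orvP* is OFF.
Maltulose is present, so ElnH is inactive.
Shikimate is present, so TemG is active.
With repressor TemG bound, *pexJ* is not transcribed.
→ *pexJ* is OFF.
Cellobiose is present, so JalT is active.
Autoinducer-2 is absent, so TemE is inactive.
With repressor JalT bound, *velM* is not transcribed.
→ *velM* is OFF.
0 of the 3 genes are transcribed.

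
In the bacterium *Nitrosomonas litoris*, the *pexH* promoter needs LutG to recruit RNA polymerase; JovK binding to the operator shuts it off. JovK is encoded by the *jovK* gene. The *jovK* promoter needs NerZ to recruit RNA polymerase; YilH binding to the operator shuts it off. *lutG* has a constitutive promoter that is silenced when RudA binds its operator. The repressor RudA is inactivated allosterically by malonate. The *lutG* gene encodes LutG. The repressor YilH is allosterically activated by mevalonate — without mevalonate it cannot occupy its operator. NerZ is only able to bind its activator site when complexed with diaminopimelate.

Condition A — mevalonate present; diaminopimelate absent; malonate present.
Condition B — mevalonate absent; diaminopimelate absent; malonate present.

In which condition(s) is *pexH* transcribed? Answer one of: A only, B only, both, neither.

Condition A:
Mevalonate is present, so YilH is active.
Diaminopimelate is absent, so NerZ is inactive.
With repressor YilH bound, *jovK* is not transcribed.
So JovK is not produced.
Malonate is present, so RudA is inactive.
With no repressor bound, *lutG* is transcribed.
So LutG is produced and active.
No repressor is bound and LutG is active, so *pexH* is transcribed.
→ *pexH* is ON in A.
Condition B:
Mevalonate is absent, so YilH is inactive.
Diaminopimelate is absent, so NerZ is inactive.
Required activator NerZ is absent, so *jovK* is not transcribed.
So JovK is not produced.
Malonate is present, so RudA is inactive.
With no repressor bound, *lutG* is transcribed.
So LutG is produced and active.
No repressor is bound and LutG is active, so *pexH* is transcribed.
→ *pexH* is ON in B.

both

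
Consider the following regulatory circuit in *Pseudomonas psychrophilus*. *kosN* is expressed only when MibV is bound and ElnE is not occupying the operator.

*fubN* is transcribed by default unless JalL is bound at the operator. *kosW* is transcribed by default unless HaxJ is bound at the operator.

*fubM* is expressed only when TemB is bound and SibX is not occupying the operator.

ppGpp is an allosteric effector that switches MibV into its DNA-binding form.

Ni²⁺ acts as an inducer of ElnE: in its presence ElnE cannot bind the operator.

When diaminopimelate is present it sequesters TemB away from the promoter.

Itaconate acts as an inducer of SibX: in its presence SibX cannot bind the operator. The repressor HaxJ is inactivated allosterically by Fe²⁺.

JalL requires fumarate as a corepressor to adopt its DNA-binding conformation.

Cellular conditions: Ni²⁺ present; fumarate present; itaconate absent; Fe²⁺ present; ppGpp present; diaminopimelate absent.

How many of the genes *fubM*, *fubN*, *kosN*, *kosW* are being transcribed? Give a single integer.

2

Itaconate is absent, so SibX is active.
Diaminopimelate is absent, so TemB is active.
With repressor SibX bound, *fubM* is not transcribed.
→ *fubM* is OFF.
Fumarate is present, so JalL is active.
With repressor JalL bound, *fubN* is not transcribed.
→ *fubN* is OFF.
Ni²⁺ is present, so ElnE is inactive.
ppGpp is present, so MibV is active.
No repressor is bound and MibV is active, so *kosN* is transcribed.
→ *kosN* is ON.
Fe²⁺ is present, so HaxJ is inactive.
With no repressor bound, *kosW* is transcribed.
→ *kosW* is ON.
2 of the 4 genes are transcribed.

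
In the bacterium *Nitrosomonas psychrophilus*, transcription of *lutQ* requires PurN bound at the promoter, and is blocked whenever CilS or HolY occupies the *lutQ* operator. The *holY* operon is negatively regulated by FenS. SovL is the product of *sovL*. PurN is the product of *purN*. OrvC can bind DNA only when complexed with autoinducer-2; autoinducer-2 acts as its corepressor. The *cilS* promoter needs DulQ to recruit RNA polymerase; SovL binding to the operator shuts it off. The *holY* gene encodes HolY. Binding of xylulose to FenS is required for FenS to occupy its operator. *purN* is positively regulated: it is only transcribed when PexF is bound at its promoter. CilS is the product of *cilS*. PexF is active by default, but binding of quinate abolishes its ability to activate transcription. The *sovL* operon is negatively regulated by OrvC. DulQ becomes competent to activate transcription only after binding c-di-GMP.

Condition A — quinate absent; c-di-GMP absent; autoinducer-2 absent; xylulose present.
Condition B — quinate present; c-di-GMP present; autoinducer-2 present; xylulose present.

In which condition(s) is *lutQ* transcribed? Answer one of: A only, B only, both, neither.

Condition A:
Quinate is absent, so PexF is active.
No repressor is bound and PexF is active, so *purN* is transcribed.
So PurN is produced and active.
c-di-GMP is absent, so DulQ is inactive.
Autoinducer-2 is absent, so OrvC is inactive.
With no repressor bound, *sovL* is transcribed.
So SovL is produced and active.
With repressor SovL bound, *cilS* is not transcribed.
So CilS is not produced.
Xylulose is present, so FenS is active.
With repressor FenS bound, *holY* is not transcribed.
So HolY is not produced.
No repressor is bound and PurN is active, so *lutQ* is transcribed.
→ *lutQ* is ON in A.
Condition B:
Quinate is present, so PexF is inactive.
Required activator PexF is absent, so *purN* is not transcribed.
So PurN is not produced.
c-di-GMP is present, so DulQ is active.
Autoinducer-2 is present, so OrvC is active.
With repressor OrvC bound, *sovL* is not transcribed.
So SovL is not produced.
No repressor is bound and DulQ is active, so *cilS* is transcribed.
So CilS is produced and active.
Xylulose is present, so FenS is active.
With repressor FenS bound, *holY* is not transcribed.
So HolY is not produced.
With repressor CilS bound, *lutQ* is not transcribed.
→ *lutQ* is OFF in B.

A only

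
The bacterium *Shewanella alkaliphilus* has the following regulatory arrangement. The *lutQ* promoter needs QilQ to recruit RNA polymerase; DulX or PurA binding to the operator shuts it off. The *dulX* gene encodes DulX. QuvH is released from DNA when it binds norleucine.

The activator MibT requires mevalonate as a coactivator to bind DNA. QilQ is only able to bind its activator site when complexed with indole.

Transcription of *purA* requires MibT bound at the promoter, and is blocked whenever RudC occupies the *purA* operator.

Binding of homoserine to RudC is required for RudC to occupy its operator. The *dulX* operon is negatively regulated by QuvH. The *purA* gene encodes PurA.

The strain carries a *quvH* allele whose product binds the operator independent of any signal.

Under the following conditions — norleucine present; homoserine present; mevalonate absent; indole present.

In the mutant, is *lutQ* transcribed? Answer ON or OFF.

ON

Indole is present, so QilQ is active.
QuvH is constitutively active in this strain.
With repressor QuvH bound, *dulX* is not transcribed.
So DulX is not produced.
Homoserine is present, so RudC is active.
Mevalonate is absent, so MibT is inactive.
With repressor RudC bound, *purA* is not transcribed.
So PurA is not produced.
No repressor is bound and QilQ is active, so *lutQ* is transcribed.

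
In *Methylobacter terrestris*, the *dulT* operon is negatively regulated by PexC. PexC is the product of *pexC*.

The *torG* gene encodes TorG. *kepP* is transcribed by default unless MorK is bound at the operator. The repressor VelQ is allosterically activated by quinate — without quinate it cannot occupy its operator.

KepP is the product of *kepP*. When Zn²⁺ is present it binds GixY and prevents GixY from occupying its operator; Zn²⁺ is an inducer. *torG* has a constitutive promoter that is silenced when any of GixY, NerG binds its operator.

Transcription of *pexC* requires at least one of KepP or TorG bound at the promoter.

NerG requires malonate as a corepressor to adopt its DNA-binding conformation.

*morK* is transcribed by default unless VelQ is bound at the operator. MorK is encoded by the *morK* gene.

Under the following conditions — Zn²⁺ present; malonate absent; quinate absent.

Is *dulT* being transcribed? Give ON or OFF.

OFF

Quinate is absent, so VelQ is inactive.
With no repressor bound, *morK* is transcribed.
So MorK is produced and active.
With repressor MorK bound, *kepP* is not transcribed.
So KepP is not produced.
Zn²⁺ is present, so GixY is inactive.
Malonate is absent, so NerG is inactive.
With no repressor bound, *torG* is transcribed.
So TorG is produced and active.
Activator TorG is present, so *pexC* is transcribed.
So PexC is produced and active.
With repressor PexC bound, *dulT* is not transcribed.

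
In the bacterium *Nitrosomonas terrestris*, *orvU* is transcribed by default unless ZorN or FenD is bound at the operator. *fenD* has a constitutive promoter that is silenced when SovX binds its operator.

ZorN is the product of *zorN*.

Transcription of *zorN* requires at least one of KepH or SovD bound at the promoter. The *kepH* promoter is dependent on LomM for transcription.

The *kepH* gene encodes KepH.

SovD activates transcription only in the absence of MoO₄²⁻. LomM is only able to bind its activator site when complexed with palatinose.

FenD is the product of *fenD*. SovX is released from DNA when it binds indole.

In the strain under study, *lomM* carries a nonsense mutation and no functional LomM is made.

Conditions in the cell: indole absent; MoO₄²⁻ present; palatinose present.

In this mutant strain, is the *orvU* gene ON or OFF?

LomM is non-functional in this strain, so it has no effect.
Required activator LomM is absent, so *kepH* is not transcribed.
So KepH is not produced.
MoO₄²⁻ is present, so SovD is inactive.
No activator is available at the *zorN* promoter, so *zorN* is not transcribed.
So ZorN is not produced.
Indole is absent, so SovX is active.
With repressor SovX bound, *fenD* is not transcribed.
So FenD is not produced.
With no repressor bound, *orvU* is transcribed.

ON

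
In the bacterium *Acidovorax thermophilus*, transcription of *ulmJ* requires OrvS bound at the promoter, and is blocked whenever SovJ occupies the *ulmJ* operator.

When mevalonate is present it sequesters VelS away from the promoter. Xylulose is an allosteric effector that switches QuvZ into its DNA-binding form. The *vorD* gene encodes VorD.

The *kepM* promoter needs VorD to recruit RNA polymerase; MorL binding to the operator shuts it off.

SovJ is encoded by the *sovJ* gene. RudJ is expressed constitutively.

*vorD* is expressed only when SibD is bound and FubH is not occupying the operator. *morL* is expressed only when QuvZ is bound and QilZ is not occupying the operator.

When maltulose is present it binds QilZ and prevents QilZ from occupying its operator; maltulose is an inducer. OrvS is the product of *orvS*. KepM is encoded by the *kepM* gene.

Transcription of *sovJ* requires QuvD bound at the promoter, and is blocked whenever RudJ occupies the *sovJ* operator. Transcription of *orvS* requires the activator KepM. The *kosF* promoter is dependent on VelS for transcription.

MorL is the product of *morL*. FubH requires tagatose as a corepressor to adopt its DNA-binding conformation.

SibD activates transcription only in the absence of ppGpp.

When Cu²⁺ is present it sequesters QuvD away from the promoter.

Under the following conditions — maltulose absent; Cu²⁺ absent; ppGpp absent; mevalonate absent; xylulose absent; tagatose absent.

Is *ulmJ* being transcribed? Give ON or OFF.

Xylulose is absent, so QuvZ is inactive.
Maltulose is absent, so QilZ is active.
With repressor QilZ bound, *morL* is not transcribed.
So MorL is not produced.
Tagatose is absent, so FubH is inactive.
ppGpp is absent, so SibD is active.
No repressor is bound and SibD is active, so *vorD* is transcribed.
So VorD is produced and active.
No repressor is bound and VorD is active, so *kepM* is transcribed.
So KepM is produced and active.
No repressor is bound and KepM is active, so *orvS* is transcribed.
So OrvS is produced and active.
RudJ is produced constitutively and is active.
Cu²⁺ is absent, so QuvD is active.
With repressor RudJ bound, *sovJ* is not transcribed.
So SovJ is not produced.
No repressor is bound and OrvS is active, so *ulmJ* is transcribed.

ON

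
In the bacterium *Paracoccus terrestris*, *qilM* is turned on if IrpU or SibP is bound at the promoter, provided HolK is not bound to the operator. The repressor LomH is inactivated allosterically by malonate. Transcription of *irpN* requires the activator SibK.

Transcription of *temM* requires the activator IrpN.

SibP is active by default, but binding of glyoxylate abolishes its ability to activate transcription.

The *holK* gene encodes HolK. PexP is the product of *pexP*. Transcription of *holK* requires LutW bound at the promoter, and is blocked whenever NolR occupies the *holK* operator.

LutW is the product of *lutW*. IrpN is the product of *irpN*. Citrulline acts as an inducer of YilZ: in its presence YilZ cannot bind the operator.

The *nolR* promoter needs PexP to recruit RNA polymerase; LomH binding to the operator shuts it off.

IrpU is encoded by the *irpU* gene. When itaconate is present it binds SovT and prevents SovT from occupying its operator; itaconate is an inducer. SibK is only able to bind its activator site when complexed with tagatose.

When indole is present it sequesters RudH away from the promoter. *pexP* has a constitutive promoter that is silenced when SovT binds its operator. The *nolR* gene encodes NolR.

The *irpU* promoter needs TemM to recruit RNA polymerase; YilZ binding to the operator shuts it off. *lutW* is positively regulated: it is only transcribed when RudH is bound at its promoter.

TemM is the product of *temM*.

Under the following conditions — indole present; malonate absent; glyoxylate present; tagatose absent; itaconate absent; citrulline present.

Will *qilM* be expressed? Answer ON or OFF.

OFF

Citrulline is present, so YilZ is inactive.
Tagatose is absent, so SibK is inactive.
Required activator SibK is absent, so *irpN* is not transcribed.
So IrpN is not produced.
Required activator IrpN is absent, so *temM* is not transcribed.
So TemM is not produced.
Required activator TemM is absent, so *irpU* is not transcribed.
So IrpU is not produced.
Glyoxylate is present, so SibP is inactive.
Itaconate is absent, so SovT is active.
With repressor SovT bound, *pexP* is not transcribed.
So PexP is not produced.
Malonate is absent, so LomH is active.
With repressor LomH bound, *nolR* is not transcribed.
So NolR is not produced.
Indole is present, so RudH is inactive.
Required activator RudH is absent, so *lutW* is not transcribed.
So LutW is not produced.
Required activator LutW is absent, so *holK* is not transcribed.
So HolK is not produced.
No activator is available at the *qilM* promoter, so *qilM* is not transcribed.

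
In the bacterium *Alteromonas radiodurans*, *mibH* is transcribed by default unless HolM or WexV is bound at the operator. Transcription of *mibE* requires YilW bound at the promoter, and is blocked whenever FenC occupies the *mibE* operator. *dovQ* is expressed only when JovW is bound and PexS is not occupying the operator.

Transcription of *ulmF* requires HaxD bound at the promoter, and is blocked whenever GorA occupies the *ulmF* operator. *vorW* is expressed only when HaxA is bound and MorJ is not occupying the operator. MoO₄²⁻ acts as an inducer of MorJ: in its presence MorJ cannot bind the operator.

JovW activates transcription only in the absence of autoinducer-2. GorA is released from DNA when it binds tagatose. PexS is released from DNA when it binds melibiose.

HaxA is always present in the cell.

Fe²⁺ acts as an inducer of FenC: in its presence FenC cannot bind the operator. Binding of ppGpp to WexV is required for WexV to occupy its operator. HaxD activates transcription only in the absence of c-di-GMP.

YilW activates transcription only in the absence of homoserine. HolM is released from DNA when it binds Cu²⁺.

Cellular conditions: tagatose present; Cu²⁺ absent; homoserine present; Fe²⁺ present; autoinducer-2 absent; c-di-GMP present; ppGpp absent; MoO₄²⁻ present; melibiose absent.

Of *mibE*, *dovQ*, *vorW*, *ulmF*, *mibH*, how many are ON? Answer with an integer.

Homoserine is present, so YilW is inactive.
Fe²⁺ is present, so FenC is inactive.
Required activator YilW is absent, so *mibE* is not transcribed.
→ *mibE* is OFF.
Autoinducer-2 is absent, so JovW is active.
Melibiose is absent, so PexS is active.
With repressor PexS bound, *dovQ* is not transcribed.
→ *dovQ* is OFF.
MoO₄²⁻ is present, so MorJ is inactive.
HaxA is produced constitutively and is active.
No repressor is bound and HaxA is active, so *vorW* is transcribed.
→ *vorW* is ON.
Tagatose is present, so GorA is inactive.
c-di-GMP is present, so HaxD is inactive.
Required activator HaxD is absent, so *ulmF* is not transcribed.
→ *ulmF* is OFF.
Cu²⁺ is absent, so HolM is active.
ppGpp is absent, so WexV is inactive.
With repressor HolM bound, *mibH* is not transcribed.
→ *mibH* is OFF.
1 of the 5 genes is transcribed.

1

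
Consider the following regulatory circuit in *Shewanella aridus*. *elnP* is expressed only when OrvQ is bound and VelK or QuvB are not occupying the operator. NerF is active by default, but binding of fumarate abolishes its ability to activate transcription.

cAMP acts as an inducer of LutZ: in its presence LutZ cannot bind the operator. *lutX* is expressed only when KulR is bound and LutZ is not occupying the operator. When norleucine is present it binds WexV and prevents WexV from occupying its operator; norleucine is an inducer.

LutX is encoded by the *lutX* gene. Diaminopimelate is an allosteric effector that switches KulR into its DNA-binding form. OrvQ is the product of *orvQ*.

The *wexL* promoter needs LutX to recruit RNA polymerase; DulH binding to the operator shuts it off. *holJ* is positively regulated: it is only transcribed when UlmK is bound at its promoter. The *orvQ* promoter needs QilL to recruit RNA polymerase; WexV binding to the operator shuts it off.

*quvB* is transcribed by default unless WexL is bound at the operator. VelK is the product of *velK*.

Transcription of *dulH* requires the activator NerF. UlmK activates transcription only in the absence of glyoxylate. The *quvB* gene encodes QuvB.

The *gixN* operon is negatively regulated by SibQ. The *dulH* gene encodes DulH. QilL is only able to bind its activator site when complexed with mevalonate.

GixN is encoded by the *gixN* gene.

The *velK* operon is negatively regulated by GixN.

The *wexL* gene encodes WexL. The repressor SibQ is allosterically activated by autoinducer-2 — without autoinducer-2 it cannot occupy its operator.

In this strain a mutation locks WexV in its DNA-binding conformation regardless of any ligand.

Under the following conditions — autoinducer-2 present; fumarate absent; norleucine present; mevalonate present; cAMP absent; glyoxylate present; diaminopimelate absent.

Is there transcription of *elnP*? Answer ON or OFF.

OFF

Autoinducer-2 is present, so SibQ is active.
With repressor SibQ bound, *gixN* is not transcribed.
So GixN is not produced.
With no repressor bound, *velK* is transcribed.
So VelK is produced and active.
WexV is constitutively active in this strain.
Mevalonate is present, so QilL is active.
With repressor WexV bound, *orvQ* is not transcribed.
So OrvQ is not produced.
Fumarate is absent, so NerF is active.
No repressor is bound and NerF is active, so *dulH* is transcribed.
So DulH is produced and active.
cAMP is absent, so LutZ is active.
Diaminopimelate is absent, so KulR is inactive.
With repressor LutZ bound, *lutX* is not transcribed.
So LutX is not produced.
With repressor DulH bound, *wexL* is not transcribed.
So WexL is not produced.
With no repressor bound, *quvB* is transcribed.
So QuvB is produced and active.
With repressor VelK bound, *elnP* is not transcribed.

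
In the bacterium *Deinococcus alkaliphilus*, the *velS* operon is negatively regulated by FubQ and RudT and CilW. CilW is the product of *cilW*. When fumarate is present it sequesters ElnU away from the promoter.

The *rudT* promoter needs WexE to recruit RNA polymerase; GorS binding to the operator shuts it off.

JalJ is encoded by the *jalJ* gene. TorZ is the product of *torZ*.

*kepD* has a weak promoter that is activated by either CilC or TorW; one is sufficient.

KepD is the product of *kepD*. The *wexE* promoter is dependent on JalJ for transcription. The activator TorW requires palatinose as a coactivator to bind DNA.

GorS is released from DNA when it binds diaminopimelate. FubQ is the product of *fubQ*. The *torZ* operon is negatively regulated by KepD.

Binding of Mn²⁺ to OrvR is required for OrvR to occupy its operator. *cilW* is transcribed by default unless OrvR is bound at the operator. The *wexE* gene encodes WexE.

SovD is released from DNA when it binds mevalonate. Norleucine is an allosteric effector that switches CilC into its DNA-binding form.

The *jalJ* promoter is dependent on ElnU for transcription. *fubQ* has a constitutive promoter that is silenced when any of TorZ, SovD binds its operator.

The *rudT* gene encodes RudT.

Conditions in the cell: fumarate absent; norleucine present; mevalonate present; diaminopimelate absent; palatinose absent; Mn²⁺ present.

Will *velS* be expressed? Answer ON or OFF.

OFF

Norleucine is present, so CilC is active.
Palatinose is absent, so TorW is inactive.
Activator CilC is present, so *kepD* is transcribed.
So KepD is produced and active.
With repressor KepD bound, *torZ* is not transcribed.
So TorZ is not produced.
Mevalonate is present, so SovD is inactive.
With no repressor bound, *fubQ* is transcribed.
So FubQ is produced and active.
Diaminopimelate is absent, so GorS is active.
Fumarate is absent, so ElnU is active.
No repressor is bound and ElnU is active, so *jalJ* is transcribed.
So JalJ is produced and active.
No repressor is bound and JalJ is active, so *wexE* is transcribed.
So WexE is produced and active.
With repressor GorS bound, *rudT* is not transcribed.
So RudT is not produced.
Mn²⁺ is present, so OrvR is active.
With repressor OrvR bound, *cilW* is not transcribed.
So CilW is not produced.
With repressor FubQ bound, *velS* is not transcribed.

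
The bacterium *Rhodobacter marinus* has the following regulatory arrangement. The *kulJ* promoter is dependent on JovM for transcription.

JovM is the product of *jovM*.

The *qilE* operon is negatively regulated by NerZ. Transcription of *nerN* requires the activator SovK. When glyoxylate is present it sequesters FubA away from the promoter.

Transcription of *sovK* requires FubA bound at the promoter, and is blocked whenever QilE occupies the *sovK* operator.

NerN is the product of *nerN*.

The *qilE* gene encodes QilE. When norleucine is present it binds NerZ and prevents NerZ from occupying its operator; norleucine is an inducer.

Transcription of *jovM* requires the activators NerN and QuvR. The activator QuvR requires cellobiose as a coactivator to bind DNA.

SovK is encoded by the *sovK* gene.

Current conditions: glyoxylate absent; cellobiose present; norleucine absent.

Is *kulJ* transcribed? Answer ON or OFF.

ON

Norleucine is absent, so NerZ is active.
With repressor NerZ bound, *qilE* is not transcribed.
So QilE is not produced.
Glyoxylate is absent, so FubA is active.
No repressor is bound and FubA is active, so *sovK* is transcribed.
So SovK is produced and active.
No repressor is bound and SovK is active, so *nerN* is transcribed.
So NerN is produced and active.
Cellobiose is present, so QuvR is active.
No repressor is bound and NerN and QuvR are active, so *jovM* is transcribed.
So JovM is produced and active.
No repressor is bound and JovM is active, so *kulJ* is transcribed.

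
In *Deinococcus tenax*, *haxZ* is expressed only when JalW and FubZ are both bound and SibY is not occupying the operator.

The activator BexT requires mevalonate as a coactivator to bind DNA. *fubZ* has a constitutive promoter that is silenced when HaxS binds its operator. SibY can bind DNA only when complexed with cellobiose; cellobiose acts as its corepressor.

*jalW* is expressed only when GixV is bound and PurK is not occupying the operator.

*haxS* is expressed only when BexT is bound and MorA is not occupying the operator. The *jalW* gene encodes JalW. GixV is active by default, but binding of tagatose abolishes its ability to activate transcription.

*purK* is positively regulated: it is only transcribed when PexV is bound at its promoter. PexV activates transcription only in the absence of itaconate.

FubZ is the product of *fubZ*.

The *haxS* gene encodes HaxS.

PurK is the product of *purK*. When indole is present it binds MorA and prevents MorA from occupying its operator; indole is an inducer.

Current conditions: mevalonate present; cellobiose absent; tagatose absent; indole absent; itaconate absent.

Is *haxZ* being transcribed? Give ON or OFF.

OFF

Itaconate is absent, so PexV is active.
No repressor is bound and PexV is active, so *purK* is transcribed.
So PurK is produced and active.
Tagatose is absent, so GixV is active.
With repressor PurK bound, *jalW* is not transcribed.
So JalW is not produced.
Cellobiose is absent, so SibY is inactive.
Mevalonate is present, so BexT is active.
Indole is absent, so MorA is active.
With repressor MorA bound, *haxS* is not transcribed.
So HaxS is not produced.
With no repressor bound, *fubZ* is transcribed.
So FubZ is produced and active.
Required activator JalW is absent, so *haxZ* is not transcribed.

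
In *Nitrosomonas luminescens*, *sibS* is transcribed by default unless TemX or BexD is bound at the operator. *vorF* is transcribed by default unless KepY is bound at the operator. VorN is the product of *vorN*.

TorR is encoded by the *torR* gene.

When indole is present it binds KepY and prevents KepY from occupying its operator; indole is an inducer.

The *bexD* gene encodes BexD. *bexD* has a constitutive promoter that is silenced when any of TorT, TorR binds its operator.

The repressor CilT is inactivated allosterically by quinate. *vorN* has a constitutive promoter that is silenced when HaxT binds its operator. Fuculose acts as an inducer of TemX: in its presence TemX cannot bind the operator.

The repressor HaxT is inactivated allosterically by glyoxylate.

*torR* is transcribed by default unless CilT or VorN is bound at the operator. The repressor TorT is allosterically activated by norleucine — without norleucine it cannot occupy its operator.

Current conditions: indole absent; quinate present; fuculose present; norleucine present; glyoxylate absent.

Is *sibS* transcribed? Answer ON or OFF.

ON

Fuculose is present, so TemX is inactive.
Norleucine is present, so TorT is active.
Quinate is present, so CilT is inactive.
Glyoxylate is absent, so HaxT is active.
With repressor HaxT bound, *vorN* is not transcribed.
So VorN is not produced.
With no repressor bound, *torR* is transcribed.
So TorR is produced and active.
With repressor TorT bound, *bexD* is not transcribed.
So BexD is not produced.
With no repressor bound, *sibS* is transcribed.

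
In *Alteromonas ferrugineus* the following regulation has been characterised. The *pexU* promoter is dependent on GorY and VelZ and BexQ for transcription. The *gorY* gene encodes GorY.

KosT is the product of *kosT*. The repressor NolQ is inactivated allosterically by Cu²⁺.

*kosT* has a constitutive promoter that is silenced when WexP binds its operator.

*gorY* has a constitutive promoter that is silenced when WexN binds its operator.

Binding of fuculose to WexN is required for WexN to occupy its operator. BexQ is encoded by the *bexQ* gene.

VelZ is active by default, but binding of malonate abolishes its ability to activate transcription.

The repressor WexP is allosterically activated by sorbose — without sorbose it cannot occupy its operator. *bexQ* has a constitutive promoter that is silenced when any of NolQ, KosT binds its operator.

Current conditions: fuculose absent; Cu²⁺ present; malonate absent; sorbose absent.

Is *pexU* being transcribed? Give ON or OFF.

Fuculose is absent, so WexN is inactive.
With no repressor bound, *gorY* is transcribed.
So GorY is produced and active.
Malonate is absent, so VelZ is active.
Cu²⁺ is present, so NolQ is inactive.
Sorbose is absent, so WexP is inactive.
With no repressor bound, *kosT* is transcribed.
So KosT is produced and active.
With repressor KosT bound, *bexQ* is not transcribed.
So BexQ is not produced.
Required activator BexQ is absent, so *pexU* is not transcribed.

OFF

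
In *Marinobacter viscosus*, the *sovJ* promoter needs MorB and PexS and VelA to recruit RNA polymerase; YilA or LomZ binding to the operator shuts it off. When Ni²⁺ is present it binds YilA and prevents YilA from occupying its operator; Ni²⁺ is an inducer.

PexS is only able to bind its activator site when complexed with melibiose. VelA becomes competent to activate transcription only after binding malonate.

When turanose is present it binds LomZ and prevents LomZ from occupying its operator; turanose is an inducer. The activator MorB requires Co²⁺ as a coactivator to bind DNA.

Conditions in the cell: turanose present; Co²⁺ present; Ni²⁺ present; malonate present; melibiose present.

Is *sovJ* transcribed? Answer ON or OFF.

Ni²⁺ is present, so YilA is inactive.
Co²⁺ is present, so MorB is active.
Melibiose is present, so PexS is active.
Malonate is present, so VelA is active.
Turanose is present, so LomZ is inactive.
No repressor is bound and MorB and PexS and VelA are active, so *sovJ* is transcribed.

ON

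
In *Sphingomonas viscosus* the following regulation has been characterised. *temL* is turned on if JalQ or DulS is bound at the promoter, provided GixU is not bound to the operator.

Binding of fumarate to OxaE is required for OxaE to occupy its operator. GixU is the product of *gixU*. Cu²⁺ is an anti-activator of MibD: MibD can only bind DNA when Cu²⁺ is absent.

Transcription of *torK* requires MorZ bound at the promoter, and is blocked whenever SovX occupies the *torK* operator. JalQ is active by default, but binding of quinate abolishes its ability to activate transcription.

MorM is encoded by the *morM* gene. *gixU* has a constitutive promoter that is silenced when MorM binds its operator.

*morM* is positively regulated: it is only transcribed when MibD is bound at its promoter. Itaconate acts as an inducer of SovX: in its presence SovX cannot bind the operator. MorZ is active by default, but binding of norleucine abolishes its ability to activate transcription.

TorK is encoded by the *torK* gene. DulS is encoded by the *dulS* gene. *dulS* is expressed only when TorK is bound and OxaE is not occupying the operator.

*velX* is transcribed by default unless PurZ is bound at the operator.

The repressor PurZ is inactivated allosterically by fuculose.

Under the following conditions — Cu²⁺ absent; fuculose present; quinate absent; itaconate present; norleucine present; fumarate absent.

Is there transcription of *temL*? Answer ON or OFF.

Cu²⁺ is absent, so MibD is active.
No repressor is bound and MibD is active, so *morM* is transcribed.
So MorM is produced and active.
With repressor MorM bound, *gixU* is not transcribed.
So GixU is not produced.
Quinate is absent, so JalQ is active.
Norleucine is present, so MorZ is inactive.
Itaconate is present, so SovX is inactive.
Required activator MorZ is absent, so *torK* is not transcribed.
So TorK is not produced.
Fumarate is absent, so OxaE is inactive.
Required activator TorK is absent, so *dulS* is not transcribed.
So DulS is not produced.
Activator JalQ is present, so *temL* is transcribed.

ON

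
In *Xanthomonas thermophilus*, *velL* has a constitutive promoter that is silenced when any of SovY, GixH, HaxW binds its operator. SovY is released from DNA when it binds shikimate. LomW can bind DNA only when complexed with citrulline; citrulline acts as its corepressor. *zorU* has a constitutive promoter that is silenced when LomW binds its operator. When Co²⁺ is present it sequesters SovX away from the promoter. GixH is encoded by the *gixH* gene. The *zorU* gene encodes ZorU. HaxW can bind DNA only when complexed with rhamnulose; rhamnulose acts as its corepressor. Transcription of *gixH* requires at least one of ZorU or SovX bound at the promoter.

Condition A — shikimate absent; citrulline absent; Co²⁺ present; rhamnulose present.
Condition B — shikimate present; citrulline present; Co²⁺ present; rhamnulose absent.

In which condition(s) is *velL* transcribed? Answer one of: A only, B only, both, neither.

B only

Condition A:
Shikimate is absent, so SovY is active.
Citrulline is absent, so LomW is inactive.
With no repressor bound, *zorU* is transcribed.
So ZorU is produced and active.
Co²⁺ is present, so SovX is inactive.
Activator ZorU is present, so *gixH* is transcribed.
So GixH is produced and active.
Rhamnulose is present, so HaxW is active.
With repressor SovY bound, *velL* is not transcribed.
→ *velL* is OFF in A.
Condition B:
Shikimate is present, so SovY is inactive.
Citrulline is present, so LomW is active.
With repressor LomW bound, *zorU* is not transcribed.
So ZorU is not produced.
Co²⁺ is present, so SovX is inactive.
No activator is available at the *gixH* promoter, so *gixH* is not transcribed.
So GixH is not produced.
Rhamnulose is absent, so HaxW is inactive.
With no repressor bound, *velL* is transcribed.
→ *velL* is ON in B.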